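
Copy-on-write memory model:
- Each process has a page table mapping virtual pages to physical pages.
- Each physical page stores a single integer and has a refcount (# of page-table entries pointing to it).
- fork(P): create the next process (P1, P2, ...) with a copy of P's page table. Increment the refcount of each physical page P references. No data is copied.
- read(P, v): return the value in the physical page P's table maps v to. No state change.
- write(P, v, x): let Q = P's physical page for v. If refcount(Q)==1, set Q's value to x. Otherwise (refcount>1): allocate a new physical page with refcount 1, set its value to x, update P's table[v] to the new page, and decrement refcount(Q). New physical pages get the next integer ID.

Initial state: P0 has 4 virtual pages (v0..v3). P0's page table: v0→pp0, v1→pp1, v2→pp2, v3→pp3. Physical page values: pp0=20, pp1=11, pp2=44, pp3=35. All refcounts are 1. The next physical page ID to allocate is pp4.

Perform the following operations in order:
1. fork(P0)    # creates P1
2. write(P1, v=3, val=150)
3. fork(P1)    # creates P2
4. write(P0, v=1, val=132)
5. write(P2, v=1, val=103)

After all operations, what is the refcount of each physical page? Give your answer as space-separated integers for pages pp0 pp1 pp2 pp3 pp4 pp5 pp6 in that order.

Op 1: fork(P0) -> P1. 4 ppages; refcounts: pp0:2 pp1:2 pp2:2 pp3:2
Op 2: write(P1, v3, 150). refcount(pp3)=2>1 -> COPY to pp4. 5 ppages; refcounts: pp0:2 pp1:2 pp2:2 pp3:1 pp4:1
Op 3: fork(P1) -> P2. 5 ppages; refcounts: pp0:3 pp1:3 pp2:3 pp3:1 pp4:2
Op 4: write(P0, v1, 132). refcount(pp1)=3>1 -> COPY to pp5. 6 ppages; refcounts: pp0:3 pp1:2 pp2:3 pp3:1 pp4:2 pp5:1
Op 5: write(P2, v1, 103). refcount(pp1)=2>1 -> COPY to pp6. 7 ppages; refcounts: pp0:3 pp1:1 pp2:3 pp3:1 pp4:2 pp5:1 pp6:1

Answer: 3 1 3 1 2 1 1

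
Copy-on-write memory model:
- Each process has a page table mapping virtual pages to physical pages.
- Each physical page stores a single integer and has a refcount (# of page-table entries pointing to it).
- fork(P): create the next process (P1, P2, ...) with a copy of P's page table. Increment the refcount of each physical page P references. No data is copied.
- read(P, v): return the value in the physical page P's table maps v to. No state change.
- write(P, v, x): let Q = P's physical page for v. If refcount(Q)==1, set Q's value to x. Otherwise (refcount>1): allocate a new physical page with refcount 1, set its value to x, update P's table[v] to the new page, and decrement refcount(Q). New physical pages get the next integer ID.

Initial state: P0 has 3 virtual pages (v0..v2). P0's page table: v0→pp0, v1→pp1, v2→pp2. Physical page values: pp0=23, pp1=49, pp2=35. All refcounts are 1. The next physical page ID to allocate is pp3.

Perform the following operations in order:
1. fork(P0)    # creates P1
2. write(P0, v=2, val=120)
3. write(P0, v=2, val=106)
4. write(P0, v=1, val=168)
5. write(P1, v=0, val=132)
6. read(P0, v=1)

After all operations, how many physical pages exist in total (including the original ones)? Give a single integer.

Op 1: fork(P0) -> P1. 3 ppages; refcounts: pp0:2 pp1:2 pp2:2
Op 2: write(P0, v2, 120). refcount(pp2)=2>1 -> COPY to pp3. 4 ppages; refcounts: pp0:2 pp1:2 pp2:1 pp3:1
Op 3: write(P0, v2, 106). refcount(pp3)=1 -> write in place. 4 ppages; refcounts: pp0:2 pp1:2 pp2:1 pp3:1
Op 4: write(P0, v1, 168). refcount(pp1)=2>1 -> COPY to pp4. 5 ppages; refcounts: pp0:2 pp1:1 pp2:1 pp3:1 pp4:1
Op 5: write(P1, v0, 132). refcount(pp0)=2>1 -> COPY to pp5. 6 ppages; refcounts: pp0:1 pp1:1 pp2:1 pp3:1 pp4:1 pp5:1
Op 6: read(P0, v1) -> 168. No state change.

Answer: 6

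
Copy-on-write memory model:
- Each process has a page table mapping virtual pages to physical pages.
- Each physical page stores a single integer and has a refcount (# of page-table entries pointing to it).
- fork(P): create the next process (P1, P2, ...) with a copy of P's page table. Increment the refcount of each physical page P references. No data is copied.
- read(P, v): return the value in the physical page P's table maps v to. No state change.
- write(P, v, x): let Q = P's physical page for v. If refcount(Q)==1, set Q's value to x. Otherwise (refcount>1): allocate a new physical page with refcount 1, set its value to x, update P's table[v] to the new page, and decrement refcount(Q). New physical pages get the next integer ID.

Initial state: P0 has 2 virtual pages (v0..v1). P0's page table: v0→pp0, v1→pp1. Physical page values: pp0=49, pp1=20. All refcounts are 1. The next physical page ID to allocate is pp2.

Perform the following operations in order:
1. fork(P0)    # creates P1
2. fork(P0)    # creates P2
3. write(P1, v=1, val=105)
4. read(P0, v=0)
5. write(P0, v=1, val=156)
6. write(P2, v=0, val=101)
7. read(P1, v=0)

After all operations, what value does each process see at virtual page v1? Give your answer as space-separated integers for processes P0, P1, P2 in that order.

Op 1: fork(P0) -> P1. 2 ppages; refcounts: pp0:2 pp1:2
Op 2: fork(P0) -> P2. 2 ppages; refcounts: pp0:3 pp1:3
Op 3: write(P1, v1, 105). refcount(pp1)=3>1 -> COPY to pp2. 3 ppages; refcounts: pp0:3 pp1:2 pp2:1
Op 4: read(P0, v0) -> 49. No state change.
Op 5: write(P0, v1, 156). refcount(pp1)=2>1 -> COPY to pp3. 4 ppages; refcounts: pp0:3 pp1:1 pp2:1 pp3:1
Op 6: write(P2, v0, 101). refcount(pp0)=3>1 -> COPY to pp4. 5 ppages; refcounts: pp0:2 pp1:1 pp2:1 pp3:1 pp4:1
Op 7: read(P1, v0) -> 49. No state change.
P0: v1 -> pp3 = 156
P1: v1 -> pp2 = 105
P2: v1 -> pp1 = 20

Answer: 156 105 20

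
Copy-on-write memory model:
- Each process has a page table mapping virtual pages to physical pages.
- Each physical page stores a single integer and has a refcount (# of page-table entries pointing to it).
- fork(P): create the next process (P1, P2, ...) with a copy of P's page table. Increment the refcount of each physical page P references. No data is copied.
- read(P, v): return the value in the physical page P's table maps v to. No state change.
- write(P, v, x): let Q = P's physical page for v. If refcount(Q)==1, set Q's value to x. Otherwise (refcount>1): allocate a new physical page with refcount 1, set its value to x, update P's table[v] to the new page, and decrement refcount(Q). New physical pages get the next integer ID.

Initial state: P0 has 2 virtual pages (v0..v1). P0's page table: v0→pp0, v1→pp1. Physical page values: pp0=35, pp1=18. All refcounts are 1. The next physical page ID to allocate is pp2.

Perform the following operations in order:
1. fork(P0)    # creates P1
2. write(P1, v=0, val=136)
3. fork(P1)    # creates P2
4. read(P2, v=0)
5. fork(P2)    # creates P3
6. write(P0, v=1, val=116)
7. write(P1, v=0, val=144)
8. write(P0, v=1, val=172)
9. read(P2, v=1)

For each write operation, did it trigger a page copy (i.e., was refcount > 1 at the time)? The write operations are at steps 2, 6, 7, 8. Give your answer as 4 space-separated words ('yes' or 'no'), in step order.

Op 1: fork(P0) -> P1. 2 ppages; refcounts: pp0:2 pp1:2
Op 2: write(P1, v0, 136). refcount(pp0)=2>1 -> COPY to pp2. 3 ppages; refcounts: pp0:1 pp1:2 pp2:1
Op 3: fork(P1) -> P2. 3 ppages; refcounts: pp0:1 pp1:3 pp2:2
Op 4: read(P2, v0) -> 136. No state change.
Op 5: fork(P2) -> P3. 3 ppages; refcounts: pp0:1 pp1:4 pp2:3
Op 6: write(P0, v1, 116). refcount(pp1)=4>1 -> COPY to pp3. 4 ppages; refcounts: pp0:1 pp1:3 pp2:3 pp3:1
Op 7: write(P1, v0, 144). refcount(pp2)=3>1 -> COPY to pp4. 5 ppages; refcounts: pp0:1 pp1:3 pp2:2 pp3:1 pp4:1
Op 8: write(P0, v1, 172). refcount(pp3)=1 -> write in place. 5 ppages; refcounts: pp0:1 pp1:3 pp2:2 pp3:1 pp4:1
Op 9: read(P2, v1) -> 18. No state change.

yes yes yes no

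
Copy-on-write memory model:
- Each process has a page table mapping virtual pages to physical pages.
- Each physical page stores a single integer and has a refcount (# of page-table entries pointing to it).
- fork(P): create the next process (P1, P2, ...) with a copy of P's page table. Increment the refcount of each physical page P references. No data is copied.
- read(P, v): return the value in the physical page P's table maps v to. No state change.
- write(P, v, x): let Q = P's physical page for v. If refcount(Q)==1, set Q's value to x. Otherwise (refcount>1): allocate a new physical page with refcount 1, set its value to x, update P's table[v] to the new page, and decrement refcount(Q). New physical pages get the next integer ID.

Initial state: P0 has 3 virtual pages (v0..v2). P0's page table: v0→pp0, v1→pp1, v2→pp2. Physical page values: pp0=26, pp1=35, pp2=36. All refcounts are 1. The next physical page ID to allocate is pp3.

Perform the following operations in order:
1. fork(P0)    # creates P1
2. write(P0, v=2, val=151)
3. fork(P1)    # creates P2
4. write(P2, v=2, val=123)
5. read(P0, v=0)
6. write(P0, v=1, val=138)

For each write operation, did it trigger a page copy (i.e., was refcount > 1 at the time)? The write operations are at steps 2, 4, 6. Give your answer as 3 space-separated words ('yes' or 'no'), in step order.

Op 1: fork(P0) -> P1. 3 ppages; refcounts: pp0:2 pp1:2 pp2:2
Op 2: write(P0, v2, 151). refcount(pp2)=2>1 -> COPY to pp3. 4 ppages; refcounts: pp0:2 pp1:2 pp2:1 pp3:1
Op 3: fork(P1) -> P2. 4 ppages; refcounts: pp0:3 pp1:3 pp2:2 pp3:1
Op 4: write(P2, v2, 123). refcount(pp2)=2>1 -> COPY to pp4. 5 ppages; refcounts: pp0:3 pp1:3 pp2:1 pp3:1 pp4:1
Op 5: read(P0, v0) -> 26. No state change.
Op 6: write(P0, v1, 138). refcount(pp1)=3>1 -> COPY to pp5. 6 ppages; refcounts: pp0:3 pp1:2 pp2:1 pp3:1 pp4:1 pp5:1

yes yes yes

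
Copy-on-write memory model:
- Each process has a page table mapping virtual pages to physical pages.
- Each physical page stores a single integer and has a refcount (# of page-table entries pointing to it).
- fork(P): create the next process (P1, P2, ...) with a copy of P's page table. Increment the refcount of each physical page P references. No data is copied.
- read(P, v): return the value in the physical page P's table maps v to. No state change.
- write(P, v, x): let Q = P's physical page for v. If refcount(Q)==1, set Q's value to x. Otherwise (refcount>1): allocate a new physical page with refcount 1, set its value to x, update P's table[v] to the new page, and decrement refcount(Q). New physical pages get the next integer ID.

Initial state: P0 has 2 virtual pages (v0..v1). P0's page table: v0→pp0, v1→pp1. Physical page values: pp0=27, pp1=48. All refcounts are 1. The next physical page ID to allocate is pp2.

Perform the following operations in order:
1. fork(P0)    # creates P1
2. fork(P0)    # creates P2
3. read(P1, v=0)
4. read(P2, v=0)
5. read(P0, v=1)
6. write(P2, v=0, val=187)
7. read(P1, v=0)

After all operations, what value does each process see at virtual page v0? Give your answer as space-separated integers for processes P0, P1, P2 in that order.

Op 1: fork(P0) -> P1. 2 ppages; refcounts: pp0:2 pp1:2
Op 2: fork(P0) -> P2. 2 ppages; refcounts: pp0:3 pp1:3
Op 3: read(P1, v0) -> 27. No state change.
Op 4: read(P2, v0) -> 27. No state change.
Op 5: read(P0, v1) -> 48. No state change.
Op 6: write(P2, v0, 187). refcount(pp0)=3>1 -> COPY to pp2. 3 ppages; refcounts: pp0:2 pp1:3 pp2:1
Op 7: read(P1, v0) -> 27. No state change.
P0: v0 -> pp0 = 27
P1: v0 -> pp0 = 27
P2: v0 -> pp2 = 187

Answer: 27 27 187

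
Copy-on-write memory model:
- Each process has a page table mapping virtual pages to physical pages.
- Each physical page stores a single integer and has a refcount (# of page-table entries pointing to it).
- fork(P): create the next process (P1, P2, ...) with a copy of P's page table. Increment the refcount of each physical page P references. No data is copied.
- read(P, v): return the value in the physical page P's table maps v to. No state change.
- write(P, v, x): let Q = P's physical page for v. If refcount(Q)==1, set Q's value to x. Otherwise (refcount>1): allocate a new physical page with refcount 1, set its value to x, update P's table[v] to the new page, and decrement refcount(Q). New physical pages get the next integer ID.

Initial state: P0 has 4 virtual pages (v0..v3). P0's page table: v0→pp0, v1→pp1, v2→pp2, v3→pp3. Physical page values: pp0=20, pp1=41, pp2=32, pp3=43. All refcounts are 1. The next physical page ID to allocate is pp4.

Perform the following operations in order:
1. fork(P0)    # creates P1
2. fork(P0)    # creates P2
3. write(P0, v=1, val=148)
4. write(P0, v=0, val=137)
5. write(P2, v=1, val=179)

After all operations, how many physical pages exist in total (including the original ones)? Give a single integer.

Op 1: fork(P0) -> P1. 4 ppages; refcounts: pp0:2 pp1:2 pp2:2 pp3:2
Op 2: fork(P0) -> P2. 4 ppages; refcounts: pp0:3 pp1:3 pp2:3 pp3:3
Op 3: write(P0, v1, 148). refcount(pp1)=3>1 -> COPY to pp4. 5 ppages; refcounts: pp0:3 pp1:2 pp2:3 pp3:3 pp4:1
Op 4: write(P0, v0, 137). refcount(pp0)=3>1 -> COPY to pp5. 6 ppages; refcounts: pp0:2 pp1:2 pp2:3 pp3:3 pp4:1 pp5:1
Op 5: write(P2, v1, 179). refcount(pp1)=2>1 -> COPY to pp6. 7 ppages; refcounts: pp0:2 pp1:1 pp2:3 pp3:3 pp4:1 pp5:1 pp6:1

Answer: 7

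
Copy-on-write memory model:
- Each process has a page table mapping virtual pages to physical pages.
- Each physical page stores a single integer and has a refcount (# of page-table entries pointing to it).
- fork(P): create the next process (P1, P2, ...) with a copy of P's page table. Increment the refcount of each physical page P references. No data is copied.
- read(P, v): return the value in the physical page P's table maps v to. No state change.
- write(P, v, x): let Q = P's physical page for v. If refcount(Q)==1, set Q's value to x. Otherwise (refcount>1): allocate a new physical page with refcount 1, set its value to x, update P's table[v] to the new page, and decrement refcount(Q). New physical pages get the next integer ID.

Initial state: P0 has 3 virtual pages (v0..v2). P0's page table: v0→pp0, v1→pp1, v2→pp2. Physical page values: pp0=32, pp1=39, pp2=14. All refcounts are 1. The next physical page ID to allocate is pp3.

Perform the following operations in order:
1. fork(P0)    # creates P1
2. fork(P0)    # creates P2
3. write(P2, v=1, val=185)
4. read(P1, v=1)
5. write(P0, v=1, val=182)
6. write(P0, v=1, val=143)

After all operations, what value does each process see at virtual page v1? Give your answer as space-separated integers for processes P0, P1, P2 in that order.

Op 1: fork(P0) -> P1. 3 ppages; refcounts: pp0:2 pp1:2 pp2:2
Op 2: fork(P0) -> P2. 3 ppages; refcounts: pp0:3 pp1:3 pp2:3
Op 3: write(P2, v1, 185). refcount(pp1)=3>1 -> COPY to pp3. 4 ppages; refcounts: pp0:3 pp1:2 pp2:3 pp3:1
Op 4: read(P1, v1) -> 39. No state change.
Op 5: write(P0, v1, 182). refcount(pp1)=2>1 -> COPY to pp4. 5 ppages; refcounts: pp0:3 pp1:1 pp2:3 pp3:1 pp4:1
Op 6: write(P0, v1, 143). refcount(pp4)=1 -> write in place. 5 ppages; refcounts: pp0:3 pp1:1 pp2:3 pp3:1 pp4:1
P0: v1 -> pp4 = 143
P1: v1 -> pp1 = 39
P2: v1 -> pp3 = 185

Answer: 143 39 185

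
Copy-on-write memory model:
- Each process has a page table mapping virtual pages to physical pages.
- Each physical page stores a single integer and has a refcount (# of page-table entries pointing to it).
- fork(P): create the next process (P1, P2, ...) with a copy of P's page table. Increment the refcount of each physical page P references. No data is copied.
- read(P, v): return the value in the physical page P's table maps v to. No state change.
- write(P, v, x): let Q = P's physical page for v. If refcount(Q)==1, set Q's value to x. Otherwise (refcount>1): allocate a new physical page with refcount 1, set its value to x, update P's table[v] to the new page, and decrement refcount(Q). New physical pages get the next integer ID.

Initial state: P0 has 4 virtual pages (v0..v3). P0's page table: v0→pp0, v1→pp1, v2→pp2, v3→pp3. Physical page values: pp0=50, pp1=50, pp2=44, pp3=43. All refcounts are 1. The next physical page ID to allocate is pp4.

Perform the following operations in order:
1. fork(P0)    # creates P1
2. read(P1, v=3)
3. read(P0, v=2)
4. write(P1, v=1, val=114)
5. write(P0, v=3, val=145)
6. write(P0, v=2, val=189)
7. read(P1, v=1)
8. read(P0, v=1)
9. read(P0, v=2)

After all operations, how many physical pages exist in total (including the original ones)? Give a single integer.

Answer: 7

Derivation:
Op 1: fork(P0) -> P1. 4 ppages; refcounts: pp0:2 pp1:2 pp2:2 pp3:2
Op 2: read(P1, v3) -> 43. No state change.
Op 3: read(P0, v2) -> 44. No state change.
Op 4: write(P1, v1, 114). refcount(pp1)=2>1 -> COPY to pp4. 5 ppages; refcounts: pp0:2 pp1:1 pp2:2 pp3:2 pp4:1
Op 5: write(P0, v3, 145). refcount(pp3)=2>1 -> COPY to pp5. 6 ppages; refcounts: pp0:2 pp1:1 pp2:2 pp3:1 pp4:1 pp5:1
Op 6: write(P0, v2, 189). refcount(pp2)=2>1 -> COPY to pp6. 7 ppages; refcounts: pp0:2 pp1:1 pp2:1 pp3:1 pp4:1 pp5:1 pp6:1
Op 7: read(P1, v1) -> 114. No state change.
Op 8: read(P0, v1) -> 50. No state change.
Op 9: read(P0, v2) -> 189. No state change.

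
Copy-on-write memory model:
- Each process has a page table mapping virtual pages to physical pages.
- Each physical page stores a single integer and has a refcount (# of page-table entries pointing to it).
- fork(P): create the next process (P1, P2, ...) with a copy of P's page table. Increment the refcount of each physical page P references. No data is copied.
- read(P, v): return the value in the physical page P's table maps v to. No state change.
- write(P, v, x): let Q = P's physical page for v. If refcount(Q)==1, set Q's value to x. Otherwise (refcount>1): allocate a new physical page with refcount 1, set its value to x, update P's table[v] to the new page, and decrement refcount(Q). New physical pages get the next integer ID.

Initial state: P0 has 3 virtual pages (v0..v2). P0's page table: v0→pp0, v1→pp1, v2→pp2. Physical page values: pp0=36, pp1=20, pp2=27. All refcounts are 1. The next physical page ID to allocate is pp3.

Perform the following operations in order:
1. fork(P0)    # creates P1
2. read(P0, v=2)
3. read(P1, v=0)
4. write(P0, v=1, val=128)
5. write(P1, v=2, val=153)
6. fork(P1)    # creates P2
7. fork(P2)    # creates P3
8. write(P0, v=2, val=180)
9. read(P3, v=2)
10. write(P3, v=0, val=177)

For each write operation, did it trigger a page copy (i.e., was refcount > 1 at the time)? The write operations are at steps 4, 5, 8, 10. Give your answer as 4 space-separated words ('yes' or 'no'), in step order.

Op 1: fork(P0) -> P1. 3 ppages; refcounts: pp0:2 pp1:2 pp2:2
Op 2: read(P0, v2) -> 27. No state change.
Op 3: read(P1, v0) -> 36. No state change.
Op 4: write(P0, v1, 128). refcount(pp1)=2>1 -> COPY to pp3. 4 ppages; refcounts: pp0:2 pp1:1 pp2:2 pp3:1
Op 5: write(P1, v2, 153). refcount(pp2)=2>1 -> COPY to pp4. 5 ppages; refcounts: pp0:2 pp1:1 pp2:1 pp3:1 pp4:1
Op 6: fork(P1) -> P2. 5 ppages; refcounts: pp0:3 pp1:2 pp2:1 pp3:1 pp4:2
Op 7: fork(P2) -> P3. 5 ppages; refcounts: pp0:4 pp1:3 pp2:1 pp3:1 pp4:3
Op 8: write(P0, v2, 180). refcount(pp2)=1 -> write in place. 5 ppages; refcounts: pp0:4 pp1:3 pp2:1 pp3:1 pp4:3
Op 9: read(P3, v2) -> 153. No state change.
Op 10: write(P3, v0, 177). refcount(pp0)=4>1 -> COPY to pp5. 6 ppages; refcounts: pp0:3 pp1:3 pp2:1 pp3:1 pp4:3 pp5:1

yes yes no yes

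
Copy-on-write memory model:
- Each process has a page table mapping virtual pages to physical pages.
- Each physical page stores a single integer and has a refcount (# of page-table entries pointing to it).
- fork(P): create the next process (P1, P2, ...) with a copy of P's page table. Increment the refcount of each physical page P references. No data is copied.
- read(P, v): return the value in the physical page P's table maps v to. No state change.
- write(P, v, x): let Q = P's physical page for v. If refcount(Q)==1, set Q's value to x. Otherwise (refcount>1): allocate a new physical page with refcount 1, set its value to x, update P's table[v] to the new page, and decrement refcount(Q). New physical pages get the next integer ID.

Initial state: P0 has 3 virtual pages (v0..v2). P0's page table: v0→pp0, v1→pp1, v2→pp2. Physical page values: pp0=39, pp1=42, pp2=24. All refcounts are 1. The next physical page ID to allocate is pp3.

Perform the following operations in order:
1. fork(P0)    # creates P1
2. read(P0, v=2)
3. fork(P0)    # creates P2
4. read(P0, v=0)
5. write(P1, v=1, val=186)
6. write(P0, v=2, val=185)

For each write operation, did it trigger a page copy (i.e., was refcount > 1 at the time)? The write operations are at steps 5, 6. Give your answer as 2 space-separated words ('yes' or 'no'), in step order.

Op 1: fork(P0) -> P1. 3 ppages; refcounts: pp0:2 pp1:2 pp2:2
Op 2: read(P0, v2) -> 24. No state change.
Op 3: fork(P0) -> P2. 3 ppages; refcounts: pp0:3 pp1:3 pp2:3
Op 4: read(P0, v0) -> 39. No state change.
Op 5: write(P1, v1, 186). refcount(pp1)=3>1 -> COPY to pp3. 4 ppages; refcounts: pp0:3 pp1:2 pp2:3 pp3:1
Op 6: write(P0, v2, 185). refcount(pp2)=3>1 -> COPY to pp4. 5 ppages; refcounts: pp0:3 pp1:2 pp2:2 pp3:1 pp4:1

yes yes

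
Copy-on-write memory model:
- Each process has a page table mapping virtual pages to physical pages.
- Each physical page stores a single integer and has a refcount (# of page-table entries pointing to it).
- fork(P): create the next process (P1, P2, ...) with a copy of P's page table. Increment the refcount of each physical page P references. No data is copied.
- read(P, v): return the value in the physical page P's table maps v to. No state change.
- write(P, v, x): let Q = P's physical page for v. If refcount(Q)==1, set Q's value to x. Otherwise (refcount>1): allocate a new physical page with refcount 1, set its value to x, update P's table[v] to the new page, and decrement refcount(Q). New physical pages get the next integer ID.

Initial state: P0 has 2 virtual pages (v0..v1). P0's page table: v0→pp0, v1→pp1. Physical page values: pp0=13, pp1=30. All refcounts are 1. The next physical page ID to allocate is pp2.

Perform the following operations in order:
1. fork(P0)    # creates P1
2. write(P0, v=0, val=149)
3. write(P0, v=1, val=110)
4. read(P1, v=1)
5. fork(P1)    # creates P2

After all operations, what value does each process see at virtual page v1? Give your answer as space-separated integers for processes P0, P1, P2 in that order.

Answer: 110 30 30

Derivation:
Op 1: fork(P0) -> P1. 2 ppages; refcounts: pp0:2 pp1:2
Op 2: write(P0, v0, 149). refcount(pp0)=2>1 -> COPY to pp2. 3 ppages; refcounts: pp0:1 pp1:2 pp2:1
Op 3: write(P0, v1, 110). refcount(pp1)=2>1 -> COPY to pp3. 4 ppages; refcounts: pp0:1 pp1:1 pp2:1 pp3:1
Op 4: read(P1, v1) -> 30. No state change.
Op 5: fork(P1) -> P2. 4 ppages; refcounts: pp0:2 pp1:2 pp2:1 pp3:1
P0: v1 -> pp3 = 110
P1: v1 -> pp1 = 30
P2: v1 -> pp1 = 30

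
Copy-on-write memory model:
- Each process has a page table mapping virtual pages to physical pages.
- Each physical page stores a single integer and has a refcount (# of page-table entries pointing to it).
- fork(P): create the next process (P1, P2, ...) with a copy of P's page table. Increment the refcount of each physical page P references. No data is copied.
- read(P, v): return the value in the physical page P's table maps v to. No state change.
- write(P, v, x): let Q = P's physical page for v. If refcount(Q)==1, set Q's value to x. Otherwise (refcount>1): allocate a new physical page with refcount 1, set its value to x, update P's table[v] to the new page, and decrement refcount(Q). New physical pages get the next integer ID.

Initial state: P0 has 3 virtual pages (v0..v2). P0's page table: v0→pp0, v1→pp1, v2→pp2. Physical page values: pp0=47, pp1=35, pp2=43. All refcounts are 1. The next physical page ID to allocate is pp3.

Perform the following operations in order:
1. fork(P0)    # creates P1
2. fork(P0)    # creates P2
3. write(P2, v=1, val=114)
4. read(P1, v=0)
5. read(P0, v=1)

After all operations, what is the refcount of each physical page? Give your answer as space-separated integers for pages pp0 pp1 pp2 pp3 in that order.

Op 1: fork(P0) -> P1. 3 ppages; refcounts: pp0:2 pp1:2 pp2:2
Op 2: fork(P0) -> P2. 3 ppages; refcounts: pp0:3 pp1:3 pp2:3
Op 3: write(P2, v1, 114). refcount(pp1)=3>1 -> COPY to pp3. 4 ppages; refcounts: pp0:3 pp1:2 pp2:3 pp3:1
Op 4: read(P1, v0) -> 47. No state change.
Op 5: read(P0, v1) -> 35. No state change.

Answer: 3 2 3 1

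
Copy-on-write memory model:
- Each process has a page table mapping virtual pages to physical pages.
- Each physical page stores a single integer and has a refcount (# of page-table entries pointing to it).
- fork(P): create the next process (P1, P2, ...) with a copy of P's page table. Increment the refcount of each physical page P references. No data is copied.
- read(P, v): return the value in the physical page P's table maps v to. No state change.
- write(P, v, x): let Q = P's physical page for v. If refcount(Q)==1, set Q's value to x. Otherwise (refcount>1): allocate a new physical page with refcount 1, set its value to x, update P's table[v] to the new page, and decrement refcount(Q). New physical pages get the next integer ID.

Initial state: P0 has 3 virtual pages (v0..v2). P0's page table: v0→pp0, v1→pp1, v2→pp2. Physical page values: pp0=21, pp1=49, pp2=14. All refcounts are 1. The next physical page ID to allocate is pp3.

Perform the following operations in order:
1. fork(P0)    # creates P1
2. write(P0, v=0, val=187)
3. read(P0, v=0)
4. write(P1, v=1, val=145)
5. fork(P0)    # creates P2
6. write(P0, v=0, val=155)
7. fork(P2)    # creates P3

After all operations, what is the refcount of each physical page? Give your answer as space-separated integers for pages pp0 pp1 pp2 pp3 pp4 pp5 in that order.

Answer: 1 3 4 2 1 1

Derivation:
Op 1: fork(P0) -> P1. 3 ppages; refcounts: pp0:2 pp1:2 pp2:2
Op 2: write(P0, v0, 187). refcount(pp0)=2>1 -> COPY to pp3. 4 ppages; refcounts: pp0:1 pp1:2 pp2:2 pp3:1
Op 3: read(P0, v0) -> 187. No state change.
Op 4: write(P1, v1, 145). refcount(pp1)=2>1 -> COPY to pp4. 5 ppages; refcounts: pp0:1 pp1:1 pp2:2 pp3:1 pp4:1
Op 5: fork(P0) -> P2. 5 ppages; refcounts: pp0:1 pp1:2 pp2:3 pp3:2 pp4:1
Op 6: write(P0, v0, 155). refcount(pp3)=2>1 -> COPY to pp5. 6 ppages; refcounts: pp0:1 pp1:2 pp2:3 pp3:1 pp4:1 pp5:1
Op 7: fork(P2) -> P3. 6 ppages; refcounts: pp0:1 pp1:3 pp2:4 pp3:2 pp4:1 pp5:1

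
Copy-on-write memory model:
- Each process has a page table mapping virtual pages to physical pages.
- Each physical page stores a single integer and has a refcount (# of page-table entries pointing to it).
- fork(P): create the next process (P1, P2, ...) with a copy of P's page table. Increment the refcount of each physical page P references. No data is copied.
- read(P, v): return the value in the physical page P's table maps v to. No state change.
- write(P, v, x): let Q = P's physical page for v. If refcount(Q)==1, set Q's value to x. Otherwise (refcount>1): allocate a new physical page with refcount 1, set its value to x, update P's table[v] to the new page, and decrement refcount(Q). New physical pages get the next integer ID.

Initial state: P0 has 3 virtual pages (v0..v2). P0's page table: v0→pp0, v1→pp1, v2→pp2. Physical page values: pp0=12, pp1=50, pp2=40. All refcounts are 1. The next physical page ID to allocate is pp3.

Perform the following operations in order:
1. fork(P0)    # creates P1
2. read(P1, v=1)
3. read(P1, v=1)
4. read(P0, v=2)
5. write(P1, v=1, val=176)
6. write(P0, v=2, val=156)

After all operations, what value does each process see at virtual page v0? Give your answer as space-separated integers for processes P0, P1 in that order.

Answer: 12 12

Derivation:
Op 1: fork(P0) -> P1. 3 ppages; refcounts: pp0:2 pp1:2 pp2:2
Op 2: read(P1, v1) -> 50. No state change.
Op 3: read(P1, v1) -> 50. No state change.
Op 4: read(P0, v2) -> 40. No state change.
Op 5: write(P1, v1, 176). refcount(pp1)=2>1 -> COPY to pp3. 4 ppages; refcounts: pp0:2 pp1:1 pp2:2 pp3:1
Op 6: write(P0, v2, 156). refcount(pp2)=2>1 -> COPY to pp4. 5 ppages; refcounts: pp0:2 pp1:1 pp2:1 pp3:1 pp4:1
P0: v0 -> pp0 = 12
P1: v0 -> pp0 = 12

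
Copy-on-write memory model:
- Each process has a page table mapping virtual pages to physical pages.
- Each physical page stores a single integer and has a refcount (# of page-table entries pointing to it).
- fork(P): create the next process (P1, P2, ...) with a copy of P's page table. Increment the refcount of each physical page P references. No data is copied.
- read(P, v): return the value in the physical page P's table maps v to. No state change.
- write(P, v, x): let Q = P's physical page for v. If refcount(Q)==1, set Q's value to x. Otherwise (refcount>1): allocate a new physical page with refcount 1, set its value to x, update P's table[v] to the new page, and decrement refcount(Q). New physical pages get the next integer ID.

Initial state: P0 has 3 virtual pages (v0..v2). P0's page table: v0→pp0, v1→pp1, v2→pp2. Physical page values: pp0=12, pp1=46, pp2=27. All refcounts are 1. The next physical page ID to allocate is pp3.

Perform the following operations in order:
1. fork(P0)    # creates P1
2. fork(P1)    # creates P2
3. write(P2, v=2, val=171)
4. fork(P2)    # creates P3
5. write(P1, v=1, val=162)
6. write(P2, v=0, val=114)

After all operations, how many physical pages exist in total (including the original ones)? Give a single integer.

Answer: 6

Derivation:
Op 1: fork(P0) -> P1. 3 ppages; refcounts: pp0:2 pp1:2 pp2:2
Op 2: fork(P1) -> P2. 3 ppages; refcounts: pp0:3 pp1:3 pp2:3
Op 3: write(P2, v2, 171). refcount(pp2)=3>1 -> COPY to pp3. 4 ppages; refcounts: pp0:3 pp1:3 pp2:2 pp3:1
Op 4: fork(P2) -> P3. 4 ppages; refcounts: pp0:4 pp1:4 pp2:2 pp3:2
Op 5: write(P1, v1, 162). refcount(pp1)=4>1 -> COPY to pp4. 5 ppages; refcounts: pp0:4 pp1:3 pp2:2 pp3:2 pp4:1
Op 6: write(P2, v0, 114). refcount(pp0)=4>1 -> COPY to pp5. 6 ppages; refcounts: pp0:3 pp1:3 pp2:2 pp3:2 pp4:1 pp5:1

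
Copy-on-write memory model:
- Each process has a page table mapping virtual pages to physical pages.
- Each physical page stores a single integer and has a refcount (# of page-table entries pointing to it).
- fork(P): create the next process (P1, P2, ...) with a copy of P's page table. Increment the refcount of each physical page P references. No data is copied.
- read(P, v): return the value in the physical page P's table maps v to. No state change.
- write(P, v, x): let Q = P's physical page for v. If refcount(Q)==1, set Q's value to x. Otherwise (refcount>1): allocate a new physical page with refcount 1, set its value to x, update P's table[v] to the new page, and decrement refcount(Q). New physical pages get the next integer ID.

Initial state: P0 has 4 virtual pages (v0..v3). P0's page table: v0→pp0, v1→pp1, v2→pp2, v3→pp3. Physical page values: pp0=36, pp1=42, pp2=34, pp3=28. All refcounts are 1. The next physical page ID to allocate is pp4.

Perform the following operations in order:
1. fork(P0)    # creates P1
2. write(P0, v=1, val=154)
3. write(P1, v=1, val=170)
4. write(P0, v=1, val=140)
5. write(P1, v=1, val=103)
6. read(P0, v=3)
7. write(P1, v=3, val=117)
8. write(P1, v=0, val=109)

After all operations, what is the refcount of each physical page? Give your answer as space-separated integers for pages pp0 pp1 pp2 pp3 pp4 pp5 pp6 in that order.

Answer: 1 1 2 1 1 1 1

Derivation:
Op 1: fork(P0) -> P1. 4 ppages; refcounts: pp0:2 pp1:2 pp2:2 pp3:2
Op 2: write(P0, v1, 154). refcount(pp1)=2>1 -> COPY to pp4. 5 ppages; refcounts: pp0:2 pp1:1 pp2:2 pp3:2 pp4:1
Op 3: write(P1, v1, 170). refcount(pp1)=1 -> write in place. 5 ppages; refcounts: pp0:2 pp1:1 pp2:2 pp3:2 pp4:1
Op 4: write(P0, v1, 140). refcount(pp4)=1 -> write in place. 5 ppages; refcounts: pp0:2 pp1:1 pp2:2 pp3:2 pp4:1
Op 5: write(P1, v1, 103). refcount(pp1)=1 -> write in place. 5 ppages; refcounts: pp0:2 pp1:1 pp2:2 pp3:2 pp4:1
Op 6: read(P0, v3) -> 28. No state change.
Op 7: write(P1, v3, 117). refcount(pp3)=2>1 -> COPY to pp5. 6 ppages; refcounts: pp0:2 pp1:1 pp2:2 pp3:1 pp4:1 pp5:1
Op 8: write(P1, v0, 109). refcount(pp0)=2>1 -> COPY to pp6. 7 ppages; refcounts: pp0:1 pp1:1 pp2:2 pp3:1 pp4:1 pp5:1 pp6:1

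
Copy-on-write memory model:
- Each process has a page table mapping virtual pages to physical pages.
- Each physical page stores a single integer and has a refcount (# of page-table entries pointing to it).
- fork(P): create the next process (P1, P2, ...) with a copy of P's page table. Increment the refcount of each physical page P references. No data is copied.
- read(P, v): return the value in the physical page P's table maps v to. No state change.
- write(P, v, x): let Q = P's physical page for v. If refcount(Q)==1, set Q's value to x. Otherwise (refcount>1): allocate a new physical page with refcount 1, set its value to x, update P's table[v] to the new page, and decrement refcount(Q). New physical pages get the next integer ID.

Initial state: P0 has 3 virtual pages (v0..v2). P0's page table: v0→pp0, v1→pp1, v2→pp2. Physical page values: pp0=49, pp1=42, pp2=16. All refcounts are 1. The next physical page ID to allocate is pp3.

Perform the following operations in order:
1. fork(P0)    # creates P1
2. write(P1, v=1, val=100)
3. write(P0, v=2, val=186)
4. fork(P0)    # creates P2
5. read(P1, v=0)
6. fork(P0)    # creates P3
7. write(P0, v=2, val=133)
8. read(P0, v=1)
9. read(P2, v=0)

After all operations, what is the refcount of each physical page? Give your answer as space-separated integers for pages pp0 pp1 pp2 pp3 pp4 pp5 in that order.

Op 1: fork(P0) -> P1. 3 ppages; refcounts: pp0:2 pp1:2 pp2:2
Op 2: write(P1, v1, 100). refcount(pp1)=2>1 -> COPY to pp3. 4 ppages; refcounts: pp0:2 pp1:1 pp2:2 pp3:1
Op 3: write(P0, v2, 186). refcount(pp2)=2>1 -> COPY to pp4. 5 ppages; refcounts: pp0:2 pp1:1 pp2:1 pp3:1 pp4:1
Op 4: fork(P0) -> P2. 5 ppages; refcounts: pp0:3 pp1:2 pp2:1 pp3:1 pp4:2
Op 5: read(P1, v0) -> 49. No state change.
Op 6: fork(P0) -> P3. 5 ppages; refcounts: pp0:4 pp1:3 pp2:1 pp3:1 pp4:3
Op 7: write(P0, v2, 133). refcount(pp4)=3>1 -> COPY to pp5. 6 ppages; refcounts: pp0:4 pp1:3 pp2:1 pp3:1 pp4:2 pp5:1
Op 8: read(P0, v1) -> 42. No state change.
Op 9: read(P2, v0) -> 49. No state change.

Answer: 4 3 1 1 2 1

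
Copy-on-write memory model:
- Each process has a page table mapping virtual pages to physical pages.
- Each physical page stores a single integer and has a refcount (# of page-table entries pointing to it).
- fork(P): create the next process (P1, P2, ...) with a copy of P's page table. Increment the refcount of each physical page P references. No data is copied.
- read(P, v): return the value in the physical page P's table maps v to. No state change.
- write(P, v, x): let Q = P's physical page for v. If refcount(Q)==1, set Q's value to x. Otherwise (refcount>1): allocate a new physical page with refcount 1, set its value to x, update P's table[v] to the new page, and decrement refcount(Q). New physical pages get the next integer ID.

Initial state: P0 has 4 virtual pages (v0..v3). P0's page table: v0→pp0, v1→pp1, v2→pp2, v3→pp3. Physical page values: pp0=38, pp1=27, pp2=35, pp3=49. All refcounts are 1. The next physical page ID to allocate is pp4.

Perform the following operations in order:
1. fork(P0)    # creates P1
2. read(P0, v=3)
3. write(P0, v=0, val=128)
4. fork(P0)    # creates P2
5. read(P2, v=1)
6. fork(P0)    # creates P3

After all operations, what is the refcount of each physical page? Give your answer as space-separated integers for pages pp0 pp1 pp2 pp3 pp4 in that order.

Op 1: fork(P0) -> P1. 4 ppages; refcounts: pp0:2 pp1:2 pp2:2 pp3:2
Op 2: read(P0, v3) -> 49. No state change.
Op 3: write(P0, v0, 128). refcount(pp0)=2>1 -> COPY to pp4. 5 ppages; refcounts: pp0:1 pp1:2 pp2:2 pp3:2 pp4:1
Op 4: fork(P0) -> P2. 5 ppages; refcounts: pp0:1 pp1:3 pp2:3 pp3:3 pp4:2
Op 5: read(P2, v1) -> 27. No state change.
Op 6: fork(P0) -> P3. 5 ppages; refcounts: pp0:1 pp1:4 pp2:4 pp3:4 pp4:3

Answer: 1 4 4 4 3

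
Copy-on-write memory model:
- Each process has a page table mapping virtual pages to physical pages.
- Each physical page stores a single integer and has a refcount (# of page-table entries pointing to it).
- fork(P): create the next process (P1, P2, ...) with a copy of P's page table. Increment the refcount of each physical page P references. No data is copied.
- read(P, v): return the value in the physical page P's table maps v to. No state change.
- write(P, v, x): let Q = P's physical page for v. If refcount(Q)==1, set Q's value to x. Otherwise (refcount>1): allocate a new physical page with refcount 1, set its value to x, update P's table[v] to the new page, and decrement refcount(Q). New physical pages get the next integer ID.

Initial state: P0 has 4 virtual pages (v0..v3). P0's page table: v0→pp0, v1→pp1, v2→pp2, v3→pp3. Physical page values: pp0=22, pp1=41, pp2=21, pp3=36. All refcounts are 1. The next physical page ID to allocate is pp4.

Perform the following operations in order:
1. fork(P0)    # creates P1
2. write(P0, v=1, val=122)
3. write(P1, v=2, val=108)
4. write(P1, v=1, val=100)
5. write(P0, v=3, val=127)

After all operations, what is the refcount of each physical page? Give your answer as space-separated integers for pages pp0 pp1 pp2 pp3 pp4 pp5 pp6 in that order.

Op 1: fork(P0) -> P1. 4 ppages; refcounts: pp0:2 pp1:2 pp2:2 pp3:2
Op 2: write(P0, v1, 122). refcount(pp1)=2>1 -> COPY to pp4. 5 ppages; refcounts: pp0:2 pp1:1 pp2:2 pp3:2 pp4:1
Op 3: write(P1, v2, 108). refcount(pp2)=2>1 -> COPY to pp5. 6 ppages; refcounts: pp0:2 pp1:1 pp2:1 pp3:2 pp4:1 pp5:1
Op 4: write(P1, v1, 100). refcount(pp1)=1 -> write in place. 6 ppages; refcounts: pp0:2 pp1:1 pp2:1 pp3:2 pp4:1 pp5:1
Op 5: write(P0, v3, 127). refcount(pp3)=2>1 -> COPY to pp6. 7 ppages; refcounts: pp0:2 pp1:1 pp2:1 pp3:1 pp4:1 pp5:1 pp6:1

Answer: 2 1 1 1 1 1 1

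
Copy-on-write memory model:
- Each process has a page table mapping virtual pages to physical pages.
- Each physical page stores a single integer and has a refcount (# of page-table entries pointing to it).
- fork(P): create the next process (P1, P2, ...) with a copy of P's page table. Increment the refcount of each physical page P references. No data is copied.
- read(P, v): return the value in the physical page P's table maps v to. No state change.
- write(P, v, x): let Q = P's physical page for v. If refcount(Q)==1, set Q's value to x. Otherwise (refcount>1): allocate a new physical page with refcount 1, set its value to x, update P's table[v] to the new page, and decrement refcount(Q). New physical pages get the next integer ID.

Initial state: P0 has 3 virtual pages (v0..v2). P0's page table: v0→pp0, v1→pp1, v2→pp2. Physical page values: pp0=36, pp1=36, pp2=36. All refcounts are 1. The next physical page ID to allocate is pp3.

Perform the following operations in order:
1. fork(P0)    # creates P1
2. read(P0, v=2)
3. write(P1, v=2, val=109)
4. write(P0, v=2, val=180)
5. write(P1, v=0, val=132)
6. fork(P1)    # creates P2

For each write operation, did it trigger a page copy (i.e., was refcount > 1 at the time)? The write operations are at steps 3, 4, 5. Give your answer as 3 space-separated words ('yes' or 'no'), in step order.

Op 1: fork(P0) -> P1. 3 ppages; refcounts: pp0:2 pp1:2 pp2:2
Op 2: read(P0, v2) -> 36. No state change.
Op 3: write(P1, v2, 109). refcount(pp2)=2>1 -> COPY to pp3. 4 ppages; refcounts: pp0:2 pp1:2 pp2:1 pp3:1
Op 4: write(P0, v2, 180). refcount(pp2)=1 -> write in place. 4 ppages; refcounts: pp0:2 pp1:2 pp2:1 pp3:1
Op 5: write(P1, v0, 132). refcount(pp0)=2>1 -> COPY to pp4. 5 ppages; refcounts: pp0:1 pp1:2 pp2:1 pp3:1 pp4:1
Op 6: fork(P1) -> P2. 5 ppages; refcounts: pp0:1 pp1:3 pp2:1 pp3:2 pp4:2

yes no yes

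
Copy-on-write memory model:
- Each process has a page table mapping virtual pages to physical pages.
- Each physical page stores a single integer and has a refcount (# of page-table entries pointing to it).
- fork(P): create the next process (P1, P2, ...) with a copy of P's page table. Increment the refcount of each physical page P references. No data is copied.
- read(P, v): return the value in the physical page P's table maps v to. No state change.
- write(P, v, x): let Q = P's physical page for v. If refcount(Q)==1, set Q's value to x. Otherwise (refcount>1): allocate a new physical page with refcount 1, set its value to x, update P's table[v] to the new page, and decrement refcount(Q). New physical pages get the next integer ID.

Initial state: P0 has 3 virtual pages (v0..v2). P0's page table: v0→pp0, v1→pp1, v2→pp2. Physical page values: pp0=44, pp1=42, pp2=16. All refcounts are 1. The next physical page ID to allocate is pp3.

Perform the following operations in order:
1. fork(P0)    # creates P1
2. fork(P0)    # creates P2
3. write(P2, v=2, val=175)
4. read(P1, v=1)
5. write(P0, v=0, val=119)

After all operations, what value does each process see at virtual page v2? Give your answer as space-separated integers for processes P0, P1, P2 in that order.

Answer: 16 16 175

Derivation:
Op 1: fork(P0) -> P1. 3 ppages; refcounts: pp0:2 pp1:2 pp2:2
Op 2: fork(P0) -> P2. 3 ppages; refcounts: pp0:3 pp1:3 pp2:3
Op 3: write(P2, v2, 175). refcount(pp2)=3>1 -> COPY to pp3. 4 ppages; refcounts: pp0:3 pp1:3 pp2:2 pp3:1
Op 4: read(P1, v1) -> 42. No state change.
Op 5: write(P0, v0, 119). refcount(pp0)=3>1 -> COPY to pp4. 5 ppages; refcounts: pp0:2 pp1:3 pp2:2 pp3:1 pp4:1
P0: v2 -> pp2 = 16
P1: v2 -> pp2 = 16
P2: v2 -> pp3 = 175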